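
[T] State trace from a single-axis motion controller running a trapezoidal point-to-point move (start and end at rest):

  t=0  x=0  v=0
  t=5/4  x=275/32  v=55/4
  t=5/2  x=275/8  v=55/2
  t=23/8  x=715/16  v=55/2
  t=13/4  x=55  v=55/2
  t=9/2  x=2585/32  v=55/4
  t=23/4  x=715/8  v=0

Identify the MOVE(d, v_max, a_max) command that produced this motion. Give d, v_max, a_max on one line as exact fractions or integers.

final state: t=23/4, x=715/8, v=0 → d = 715/8
a_max = (55/4−0)/(5/4−0) = 11
max v = 55/2 over t∈[5/2,13/4] → v_max = 55/2
check: 55/2·(5/2+3/4) = 715/8 ✓

d=715/8 v_max=55/2 a_max=11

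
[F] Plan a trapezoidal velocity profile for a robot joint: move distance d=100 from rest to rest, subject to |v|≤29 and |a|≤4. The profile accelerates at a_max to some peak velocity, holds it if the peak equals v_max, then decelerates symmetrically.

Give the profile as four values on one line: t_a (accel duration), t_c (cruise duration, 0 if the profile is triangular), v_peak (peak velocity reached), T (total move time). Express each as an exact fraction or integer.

v_max²/a_max = 29²/4 = 841/4
100 < 841/4 ⇒ no cruise
v_peak = √(100·4) = √400 = 20
t_a = 20/4 = 5; t_c = 0
T = 2·5 = 10

t_a=5 t_c=0 v_peak=20 T=10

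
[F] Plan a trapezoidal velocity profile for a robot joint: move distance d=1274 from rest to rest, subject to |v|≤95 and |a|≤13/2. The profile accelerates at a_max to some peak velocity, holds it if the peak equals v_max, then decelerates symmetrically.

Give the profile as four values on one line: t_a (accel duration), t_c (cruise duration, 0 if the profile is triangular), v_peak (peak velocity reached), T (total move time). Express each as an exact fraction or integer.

t_a=14 t_c=0 v_peak=91 T=28

v_max²/a_max = 95²/(13/2) = 18050/13
1274 < 18050/13 → triangular
v_peak = √(1274·13/2) = √8281 = 91
t_a = 91/(13/2) = 14; t_c = 0
T = 2·14 = 28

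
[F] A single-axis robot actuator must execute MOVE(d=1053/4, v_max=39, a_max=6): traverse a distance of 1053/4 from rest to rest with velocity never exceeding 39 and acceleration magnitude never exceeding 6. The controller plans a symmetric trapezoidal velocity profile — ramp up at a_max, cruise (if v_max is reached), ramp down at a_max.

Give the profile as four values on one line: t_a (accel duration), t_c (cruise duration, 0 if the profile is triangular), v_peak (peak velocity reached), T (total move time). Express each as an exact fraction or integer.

(v_max)²/a_max = 39²/6 = 507/2
1053/4 ≥ 507/2 ⇒ cruise phase
t_a = 39/6 = 13/2; v_peak = 39
d_cruise = 1053/4 − 507/2 = 39/4; t_c = (39/4)/39 = 1/4
T = 2·13/2 + 1/4 = 53/4

t_a=13/2 t_c=1/4 v_peak=39 T=53/4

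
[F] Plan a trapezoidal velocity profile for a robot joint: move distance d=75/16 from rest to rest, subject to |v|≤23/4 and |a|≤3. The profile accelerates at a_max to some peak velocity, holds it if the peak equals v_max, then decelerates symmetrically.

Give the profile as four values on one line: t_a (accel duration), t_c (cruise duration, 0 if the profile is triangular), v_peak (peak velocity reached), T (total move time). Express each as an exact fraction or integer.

v_max²/a_max = (23/4)²/3 = 529/48
75/16 < 529/48 → triangular
v_peak = √(75/16·3) = √(225/16) = 15/4
t_a = (15/4)/3 = 5/4; t_c = 0
T = 2·5/4 = 5/2

t_a=5/4 t_c=0 v_peak=15/4 T=5/2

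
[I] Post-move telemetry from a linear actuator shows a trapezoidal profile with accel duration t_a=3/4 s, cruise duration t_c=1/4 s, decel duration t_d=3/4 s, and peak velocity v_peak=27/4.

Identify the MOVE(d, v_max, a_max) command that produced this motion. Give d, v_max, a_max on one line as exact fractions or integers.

d=27/4 v_max=27/4 a_max=9

a_max = (27/4)/(3/4) = 9
d_a = ½·27/4·3/4 = 81/32; d_c = 27/4·1/4 = 27/16
d = 2·81/32 + 27/16 = 27/4
t_c = 1/4 > 0 ⇒ limit active, v_max = 27/4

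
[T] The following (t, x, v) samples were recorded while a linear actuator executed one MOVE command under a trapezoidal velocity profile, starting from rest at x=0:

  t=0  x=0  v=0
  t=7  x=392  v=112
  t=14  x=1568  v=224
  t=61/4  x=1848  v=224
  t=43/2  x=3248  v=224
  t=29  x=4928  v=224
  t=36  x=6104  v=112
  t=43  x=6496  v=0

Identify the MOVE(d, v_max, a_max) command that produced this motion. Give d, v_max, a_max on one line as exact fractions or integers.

final state: t=43, x=6496, v=0 → d = 6496
a_max = (112−0)/(7−0) = 16
max v = 224 over t∈[14,29] → v_max = 224
check: 224·(14+15) = 6496 ✓

d=6496 v_max=224 a_max=16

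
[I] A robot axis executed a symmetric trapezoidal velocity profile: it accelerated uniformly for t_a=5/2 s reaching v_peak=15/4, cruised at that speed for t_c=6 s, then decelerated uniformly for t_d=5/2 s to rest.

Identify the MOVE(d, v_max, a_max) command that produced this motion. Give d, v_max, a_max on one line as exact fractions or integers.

d=255/8 v_max=15/4 a_max=3/2

a_max = (15/4)/(5/2) = 3/2
d_a = ½·15/4·5/2 = 75/16; d_c = 15/4·6 = 45/2
d = 2·75/16 + 45/2 = 255/8
t_c = 6 > 0 so v_max = 15/4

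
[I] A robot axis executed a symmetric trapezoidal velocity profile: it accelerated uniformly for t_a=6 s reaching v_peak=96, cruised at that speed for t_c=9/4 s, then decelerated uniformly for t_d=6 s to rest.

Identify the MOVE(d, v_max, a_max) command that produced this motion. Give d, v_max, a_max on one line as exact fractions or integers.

d=792 v_max=96 a_max=16

a_max = 96/6 = 16
d_a = ½·96·6 = 288; d_c = 96·9/4 = 216
d = 2·288 + 216 = 792
t_c = 9/4 > 0 so v_max = 96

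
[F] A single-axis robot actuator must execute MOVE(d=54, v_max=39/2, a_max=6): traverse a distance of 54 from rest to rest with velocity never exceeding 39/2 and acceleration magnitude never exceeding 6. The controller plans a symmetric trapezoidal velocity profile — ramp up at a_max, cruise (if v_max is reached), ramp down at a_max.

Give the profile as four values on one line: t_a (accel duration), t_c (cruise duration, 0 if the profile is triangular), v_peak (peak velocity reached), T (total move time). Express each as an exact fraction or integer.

t_a=3 t_c=0 v_peak=18 T=6

(v_max)²/a_max = (39/2)²/6 = 507/8
54 < 507/8 ⇒ no cruise
v_peak = √(54·6) = √324 = 18
t_a = 18/6 = 3; t_c = 0
T = 2·3 = 6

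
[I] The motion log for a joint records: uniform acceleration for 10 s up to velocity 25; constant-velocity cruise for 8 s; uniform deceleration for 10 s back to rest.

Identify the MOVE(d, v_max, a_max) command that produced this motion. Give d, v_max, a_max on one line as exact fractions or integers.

d=450 v_max=25 a_max=5/2

a_max = 25/10 = 5/2
d_a = ½·25·10 = 125; d_c = 25·8 = 200
d = 2·125 + 200 = 450
t_c = 8 > 0 so v_max = 25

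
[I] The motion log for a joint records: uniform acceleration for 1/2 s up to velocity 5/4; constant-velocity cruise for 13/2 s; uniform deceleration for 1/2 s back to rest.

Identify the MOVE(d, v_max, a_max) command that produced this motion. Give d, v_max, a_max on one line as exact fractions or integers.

a_max = (5/4)/(1/2) = 5/2
d_a = ½·5/4·1/2 = 5/16; d_c = 5/4·13/2 = 65/8
d = 2·5/16 + 65/8 = 35/4
t_c = 13/2 > 0 → v_max = v_peak = 5/4

d=35/4 v_max=5/4 a_max=5/2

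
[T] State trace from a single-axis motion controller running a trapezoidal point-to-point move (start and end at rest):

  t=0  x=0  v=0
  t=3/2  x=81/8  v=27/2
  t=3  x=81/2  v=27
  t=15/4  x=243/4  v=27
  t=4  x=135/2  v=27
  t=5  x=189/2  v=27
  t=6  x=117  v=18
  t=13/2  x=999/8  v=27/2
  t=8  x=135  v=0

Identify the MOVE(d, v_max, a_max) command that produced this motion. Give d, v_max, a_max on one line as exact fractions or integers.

final state: t=8, x=135, v=0 → d = 135
a_max = (27/2−0)/(3/2−0) = 9
max v = 27 over t∈[3,5] → v_max = 27
check: 27·(3+2) = 135 ✓

d=135 v_max=27 a_max=9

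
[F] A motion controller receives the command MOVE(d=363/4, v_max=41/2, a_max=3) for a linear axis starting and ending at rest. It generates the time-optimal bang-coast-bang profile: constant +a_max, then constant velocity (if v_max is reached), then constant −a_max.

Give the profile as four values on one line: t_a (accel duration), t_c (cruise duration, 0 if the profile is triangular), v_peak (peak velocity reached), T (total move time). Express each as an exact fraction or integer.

t_a=11/2 t_c=0 v_peak=33/2 T=11

v_max²/a_max = (41/2)²/3 = 1681/12
363/4 < 1681/12 → triangular
v_peak = √(363/4·3) = √(1089/4) = 33/2
t_a = (33/2)/3 = 11/2; t_c = 0
T = 2·11/2 = 11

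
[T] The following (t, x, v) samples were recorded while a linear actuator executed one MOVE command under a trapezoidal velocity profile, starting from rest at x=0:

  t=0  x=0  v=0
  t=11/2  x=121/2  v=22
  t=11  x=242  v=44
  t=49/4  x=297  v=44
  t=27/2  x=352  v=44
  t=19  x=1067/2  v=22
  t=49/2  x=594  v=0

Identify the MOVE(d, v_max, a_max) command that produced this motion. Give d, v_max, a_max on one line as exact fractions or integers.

d=594 v_max=44 a_max=4

final state: t=49/2, x=594, v=0 → d = 594
a_max = (22−0)/(11/2−0) = 4
max v = 44 over t∈[11,27/2] → v_max = 44
check: 44·(11+5/2) = 594 ✓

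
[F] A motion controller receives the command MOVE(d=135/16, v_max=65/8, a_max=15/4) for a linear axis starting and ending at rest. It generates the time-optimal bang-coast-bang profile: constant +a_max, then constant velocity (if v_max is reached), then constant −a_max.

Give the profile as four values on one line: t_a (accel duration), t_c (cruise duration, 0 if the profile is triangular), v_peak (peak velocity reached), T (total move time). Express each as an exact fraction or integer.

vₘ²/aₘ = (65/8)²/(15/4) = 845/48
135/16 < 845/48 ⇒ no cruise
v_peak = √(135/16·15/4) = √(2025/64) = 45/8
t_a = (45/8)/(15/4) = 3/2; t_c = 0
T = 2·3/2 = 3

t_a=3/2 t_c=0 v_peak=45/8 T=3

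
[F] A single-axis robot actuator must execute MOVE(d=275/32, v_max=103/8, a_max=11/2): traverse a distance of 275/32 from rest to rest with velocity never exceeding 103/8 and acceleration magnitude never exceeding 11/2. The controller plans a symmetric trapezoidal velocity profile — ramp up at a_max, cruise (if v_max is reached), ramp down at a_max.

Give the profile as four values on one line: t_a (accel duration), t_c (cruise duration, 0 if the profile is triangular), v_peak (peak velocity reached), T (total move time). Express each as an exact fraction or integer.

(v_max)²/a_max = (103/8)²/(11/2) = 10609/352
275/32 < 10609/352 ⇒ no cruise
v_peak = √(275/32·11/2) = √(3025/64) = 55/8
t_a = (55/8)/(11/2) = 5/4; t_c = 0
T = 2·5/4 = 5/2

t_a=5/4 t_c=0 v_peak=55/8 T=5/2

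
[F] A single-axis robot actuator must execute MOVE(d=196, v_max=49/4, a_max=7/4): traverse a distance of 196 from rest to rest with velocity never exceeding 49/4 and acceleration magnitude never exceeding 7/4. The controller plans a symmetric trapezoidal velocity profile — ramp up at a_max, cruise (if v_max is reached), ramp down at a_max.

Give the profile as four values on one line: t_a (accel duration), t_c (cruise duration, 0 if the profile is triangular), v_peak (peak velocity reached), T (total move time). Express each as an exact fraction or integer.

t_a=7 t_c=9 v_peak=49/4 T=23

(v_max)²/a_max = (49/4)²/(7/4) = 343/4
196 ≥ 343/4 ⇒ cruise phase
t_a = (49/4)/(7/4) = 7; v_peak = 49/4
d_cruise = 196 − 343/4 = 441/4; t_c = (441/4)/(49/4) = 9
T = 2·7 + 9 = 23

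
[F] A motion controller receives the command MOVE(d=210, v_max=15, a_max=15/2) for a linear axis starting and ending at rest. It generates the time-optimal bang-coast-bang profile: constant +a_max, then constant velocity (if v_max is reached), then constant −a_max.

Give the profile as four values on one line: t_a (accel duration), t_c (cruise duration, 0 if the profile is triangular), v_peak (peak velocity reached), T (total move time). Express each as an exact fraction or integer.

v_max²/a_max = 15²/(15/2) = 30
210 ≥ 30 → trapezoidal
t_a = 15/(15/2) = 2; v_peak = 15
d_cruise = 210 − 30 = 180; t_c = 180/15 = 12
T = 2·2 + 12 = 16

t_a=2 t_c=12 v_peak=15 T=16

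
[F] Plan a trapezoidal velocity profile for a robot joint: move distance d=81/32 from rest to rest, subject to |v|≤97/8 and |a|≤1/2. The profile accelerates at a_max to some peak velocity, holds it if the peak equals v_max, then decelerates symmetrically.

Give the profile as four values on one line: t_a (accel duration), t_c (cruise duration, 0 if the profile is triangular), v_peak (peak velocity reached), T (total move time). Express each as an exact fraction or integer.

v_max²/a_max = (97/8)²/(1/2) = 9409/32
81/32 < 9409/32 → triangular
v_peak = √(81/32·1/2) = √(81/64) = 9/8
t_a = (9/8)/(1/2) = 9/4; t_c = 0
T = 2·9/4 = 9/2

t_a=9/4 t_c=0 v_peak=9/8 T=9/2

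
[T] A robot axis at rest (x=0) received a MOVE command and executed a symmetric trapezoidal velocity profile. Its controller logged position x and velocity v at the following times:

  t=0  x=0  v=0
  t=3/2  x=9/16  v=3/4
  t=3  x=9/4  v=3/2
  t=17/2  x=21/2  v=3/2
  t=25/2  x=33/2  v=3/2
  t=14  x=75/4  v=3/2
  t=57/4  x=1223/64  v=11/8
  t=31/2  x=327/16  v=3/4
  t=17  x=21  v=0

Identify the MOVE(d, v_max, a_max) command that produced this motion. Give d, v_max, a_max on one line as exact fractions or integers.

d=21 v_max=3/2 a_max=1/2

final state: t=17, x=21, v=0 → d = 21
a_max = (3/4−0)/(3/2−0) = 1/2
max v = 3/2 over t∈[3,14] → v_max = 3/2
check: 3/2·(3+11) = 21 ✓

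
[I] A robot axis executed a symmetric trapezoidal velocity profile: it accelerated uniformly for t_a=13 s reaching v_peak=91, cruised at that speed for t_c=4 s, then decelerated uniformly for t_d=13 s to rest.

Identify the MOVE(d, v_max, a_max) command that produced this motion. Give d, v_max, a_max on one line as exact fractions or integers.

a_max = 91/13 = 7
d_a = ½·91·13 = 1183/2; d_c = 91·4 = 364
d = 2·1183/2 + 364 = 1547
t_c = 4 > 0 → v_max = v_peak = 91

d=1547 v_max=91 a_max=7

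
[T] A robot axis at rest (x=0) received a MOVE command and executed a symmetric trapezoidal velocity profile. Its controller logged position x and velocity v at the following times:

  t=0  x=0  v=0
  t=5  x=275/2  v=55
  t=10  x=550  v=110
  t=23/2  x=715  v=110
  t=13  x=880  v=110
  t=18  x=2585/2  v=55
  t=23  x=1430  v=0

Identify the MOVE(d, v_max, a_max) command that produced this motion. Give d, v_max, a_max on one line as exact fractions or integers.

d=1430 v_max=110 a_max=11

final state: t=23, x=1430, v=0 → d = 1430
a_max = (55−0)/(5−0) = 11
max v = 110 over t∈[10,13] → v_max = 110
check: 110·(10+3) = 1430 ✓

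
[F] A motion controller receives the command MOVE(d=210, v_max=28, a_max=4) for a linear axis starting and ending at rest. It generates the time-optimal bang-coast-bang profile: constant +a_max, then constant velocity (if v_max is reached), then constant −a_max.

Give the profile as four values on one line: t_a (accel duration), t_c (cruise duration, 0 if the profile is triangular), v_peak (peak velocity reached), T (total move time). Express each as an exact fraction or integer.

t_a=7 t_c=1/2 v_peak=28 T=29/2

(v_max)²/a_max = 28²/4 = 196
210 ≥ 196 so v_max reached
t_a = 28/4 = 7; v_peak = 28
d_cruise = 210 − 196 = 14; t_c = 14/28 = 1/2
T = 2·7 + 1/2 = 29/2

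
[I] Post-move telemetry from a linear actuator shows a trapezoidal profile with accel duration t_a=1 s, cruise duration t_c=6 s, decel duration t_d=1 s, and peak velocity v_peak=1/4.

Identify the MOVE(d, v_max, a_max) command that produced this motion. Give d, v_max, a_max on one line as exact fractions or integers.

d=7/4 v_max=1/4 a_max=1/4

a_max = (1/4)/1 = 1/4
d_a = ½·1/4·1 = 1/8; d_c = 1/4·6 = 3/2
d = 2·1/8 + 3/2 = 7/4
t_c = 6 > 0 → v_max = v_peak = 1/4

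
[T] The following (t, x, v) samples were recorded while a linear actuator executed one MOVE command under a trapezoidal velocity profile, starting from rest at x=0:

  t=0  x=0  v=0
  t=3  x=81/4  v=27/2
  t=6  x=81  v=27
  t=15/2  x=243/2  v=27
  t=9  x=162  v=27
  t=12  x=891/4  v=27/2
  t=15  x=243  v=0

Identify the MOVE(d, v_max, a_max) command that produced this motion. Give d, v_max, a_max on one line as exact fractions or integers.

d=243 v_max=27 a_max=9/2

final state: t=15, x=243, v=0 → d = 243
a_max = (27/2−0)/(3−0) = 9/2
max v = 27 over t∈[6,9] → v_max = 27
check: 27·(6+3) = 243 ✓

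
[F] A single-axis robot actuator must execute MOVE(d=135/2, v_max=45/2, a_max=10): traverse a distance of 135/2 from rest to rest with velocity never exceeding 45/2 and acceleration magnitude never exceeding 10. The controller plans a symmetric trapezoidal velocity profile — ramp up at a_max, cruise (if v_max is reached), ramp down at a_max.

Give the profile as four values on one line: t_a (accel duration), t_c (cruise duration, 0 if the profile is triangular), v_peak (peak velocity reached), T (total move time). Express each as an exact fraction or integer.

(v_max)²/a_max = (45/2)²/10 = 405/8
135/2 ≥ 405/8 → trapezoidal
t_a = (45/2)/10 = 9/4; v_peak = 45/2
d_cruise = 135/2 − 405/8 = 135/8; t_c = (135/8)/(45/2) = 3/4
T = 2·9/4 + 3/4 = 21/4

t_a=9/4 t_c=3/4 v_peak=45/2 T=21/4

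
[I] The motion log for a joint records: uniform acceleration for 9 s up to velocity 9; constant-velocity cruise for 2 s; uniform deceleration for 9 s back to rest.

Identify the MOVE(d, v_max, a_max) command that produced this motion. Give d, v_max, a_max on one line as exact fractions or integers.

d=99 v_max=9 a_max=1

a_max = 9/9 = 1
d_a = ½·9·9 = 81/2; d_c = 9·2 = 18
d = 2·81/2 + 18 = 99
t_c = 2 > 0 ⇒ limit active, v_max = 9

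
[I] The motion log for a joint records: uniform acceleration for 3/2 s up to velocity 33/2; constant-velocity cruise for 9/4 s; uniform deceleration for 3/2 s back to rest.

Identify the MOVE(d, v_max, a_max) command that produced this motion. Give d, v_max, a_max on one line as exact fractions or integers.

a_max = (33/2)/(3/2) = 11
d_a = ½·33/2·3/2 = 99/8; d_c = 33/2·9/4 = 297/8
d = 2·99/8 + 297/8 = 495/8
t_c = 9/4 > 0 so v_max = 33/2

d=495/8 v_max=33/2 a_max=11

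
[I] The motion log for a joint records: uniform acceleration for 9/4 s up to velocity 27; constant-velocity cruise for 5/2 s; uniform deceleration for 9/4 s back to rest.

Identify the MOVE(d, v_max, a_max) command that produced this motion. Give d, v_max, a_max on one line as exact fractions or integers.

a_max = 27/(9/4) = 12
d_a = ½·27·9/4 = 243/8; d_c = 27·5/2 = 135/2
d = 2·243/8 + 135/2 = 513/4
t_c = 5/2 > 0 → v_max = v_peak = 27

d=513/4 v_max=27 a_max=12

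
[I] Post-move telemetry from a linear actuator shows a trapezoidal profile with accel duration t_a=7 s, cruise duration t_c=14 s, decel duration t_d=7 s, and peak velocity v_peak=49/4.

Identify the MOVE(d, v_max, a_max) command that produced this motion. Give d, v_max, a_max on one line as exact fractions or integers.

a_max = (49/4)/7 = 7/4
d_a = ½·49/4·7 = 343/8; d_c = 49/4·14 = 343/2
d = 2·343/8 + 343/2 = 1029/4
t_c = 14 > 0 so v_max = 49/4

d=1029/4 v_max=49/4 a_max=7/4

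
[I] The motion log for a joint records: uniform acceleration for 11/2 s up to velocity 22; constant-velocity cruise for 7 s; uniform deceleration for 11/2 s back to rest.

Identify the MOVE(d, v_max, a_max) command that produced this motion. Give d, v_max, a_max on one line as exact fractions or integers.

d=275 v_max=22 a_max=4

a_max = 22/(11/2) = 4
d_a = ½·22·11/2 = 121/2; d_c = 22·7 = 154
d = 2·121/2 + 154 = 275
t_c = 7 > 0 → v_max = v_peak = 22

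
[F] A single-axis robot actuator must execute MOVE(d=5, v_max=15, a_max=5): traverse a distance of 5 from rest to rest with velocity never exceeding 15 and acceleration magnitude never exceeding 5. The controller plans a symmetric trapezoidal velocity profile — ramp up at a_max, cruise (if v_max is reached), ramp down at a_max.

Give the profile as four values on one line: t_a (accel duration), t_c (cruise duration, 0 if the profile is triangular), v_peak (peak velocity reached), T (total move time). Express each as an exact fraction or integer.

t_a=1 t_c=0 v_peak=5 T=2

(v_max)²/a_max = 15²/5 = 45
5 < 45 → triangular
v_peak = √(5·5) = √25 = 5
t_a = 5/5 = 1; t_c = 0
T = 2·1 = 2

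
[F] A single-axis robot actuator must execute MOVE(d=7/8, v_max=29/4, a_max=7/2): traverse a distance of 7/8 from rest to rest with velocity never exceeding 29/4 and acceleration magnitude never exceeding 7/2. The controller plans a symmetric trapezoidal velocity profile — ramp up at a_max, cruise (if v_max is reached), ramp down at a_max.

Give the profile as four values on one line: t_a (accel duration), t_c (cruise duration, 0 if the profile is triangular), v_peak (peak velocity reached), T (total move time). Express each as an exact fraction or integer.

t_a=1/2 t_c=0 v_peak=7/4 T=1

vₘ²/aₘ = (29/4)²/(7/2) = 841/56
7/8 < 841/56 → triangular
v_peak = √(7/8·7/2) = √(49/16) = 7/4
t_a = (7/4)/(7/2) = 1/2; t_c = 0
T = 2·1/2 = 1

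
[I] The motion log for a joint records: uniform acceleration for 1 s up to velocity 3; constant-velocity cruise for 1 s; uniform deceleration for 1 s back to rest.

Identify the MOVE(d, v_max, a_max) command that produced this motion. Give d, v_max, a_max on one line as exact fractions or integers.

a_max = 3/1 = 3
d_a = ½·3·1 = 3/2; d_c = 3·1 = 3
d = 2·3/2 + 3 = 6
t_c = 1 > 0 ⇒ limit active, v_max = 3

d=6 v_max=3 a_max=3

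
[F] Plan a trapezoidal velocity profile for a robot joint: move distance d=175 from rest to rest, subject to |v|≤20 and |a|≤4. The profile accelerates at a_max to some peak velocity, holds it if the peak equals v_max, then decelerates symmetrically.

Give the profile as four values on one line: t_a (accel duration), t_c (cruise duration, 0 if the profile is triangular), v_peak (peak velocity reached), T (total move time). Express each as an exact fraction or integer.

v_max²/a_max = 20²/4 = 100
175 ≥ 100 → trapezoidal
t_a = 20/4 = 5; v_peak = 20
d_cruise = 175 − 100 = 75; t_c = 75/20 = 15/4
T = 2·5 + 15/4 = 55/4

t_a=5 t_c=15/4 v_peak=20 T=55/4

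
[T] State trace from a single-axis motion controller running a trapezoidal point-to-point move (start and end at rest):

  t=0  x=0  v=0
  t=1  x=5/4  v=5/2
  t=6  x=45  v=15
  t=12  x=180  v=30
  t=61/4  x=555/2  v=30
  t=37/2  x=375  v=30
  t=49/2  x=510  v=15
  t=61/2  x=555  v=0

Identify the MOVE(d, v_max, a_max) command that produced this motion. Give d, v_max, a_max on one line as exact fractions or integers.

final state: t=61/2, x=555, v=0 → d = 555
a_max = (5/2−0)/(1−0) = 5/2
max v = 30 over t∈[12,37/2] → v_max = 30
check: 30·(12+13/2) = 555 ✓

d=555 v_max=30 a_max=5/2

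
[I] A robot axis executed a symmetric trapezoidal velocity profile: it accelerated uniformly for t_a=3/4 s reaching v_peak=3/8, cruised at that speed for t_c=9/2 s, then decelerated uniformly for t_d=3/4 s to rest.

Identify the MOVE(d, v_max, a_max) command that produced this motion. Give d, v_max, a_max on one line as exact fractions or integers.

d=63/32 v_max=3/8 a_max=1/2

a_max = (3/8)/(3/4) = 1/2
d_a = ½·3/8·3/4 = 9/64; d_c = 3/8·9/2 = 27/16
d = 2·9/64 + 27/16 = 63/32
t_c = 9/2 > 0 ⇒ limit active, v_max = 3/8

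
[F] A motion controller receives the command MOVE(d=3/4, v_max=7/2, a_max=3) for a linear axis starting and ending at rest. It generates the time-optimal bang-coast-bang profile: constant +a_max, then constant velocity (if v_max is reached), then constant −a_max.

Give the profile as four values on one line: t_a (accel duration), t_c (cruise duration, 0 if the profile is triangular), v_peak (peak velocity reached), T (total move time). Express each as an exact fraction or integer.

t_a=1/2 t_c=0 v_peak=3/2 T=1

(v_max)²/a_max = (7/2)²/3 = 49/12
3/4 < 49/12 → triangular
v_peak = √(3/4·3) = √(9/4) = 3/2
t_a = (3/2)/3 = 1/2; t_c = 0
T = 2·1/2 = 1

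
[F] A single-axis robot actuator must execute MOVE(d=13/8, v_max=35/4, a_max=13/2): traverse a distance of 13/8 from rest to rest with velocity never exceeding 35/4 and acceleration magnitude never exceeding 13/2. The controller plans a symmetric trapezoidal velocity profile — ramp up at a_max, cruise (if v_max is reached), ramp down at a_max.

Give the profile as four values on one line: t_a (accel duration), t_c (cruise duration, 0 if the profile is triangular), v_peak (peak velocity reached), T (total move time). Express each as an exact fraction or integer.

(v_max)²/a_max = (35/4)²/(13/2) = 1225/104
13/8 < 1225/104 → triangular
v_peak = √(13/8·13/2) = √(169/16) = 13/4
t_a = (13/4)/(13/2) = 1/2; t_c = 0
T = 2·1/2 = 1

t_a=1/2 t_c=0 v_peak=13/4 T=1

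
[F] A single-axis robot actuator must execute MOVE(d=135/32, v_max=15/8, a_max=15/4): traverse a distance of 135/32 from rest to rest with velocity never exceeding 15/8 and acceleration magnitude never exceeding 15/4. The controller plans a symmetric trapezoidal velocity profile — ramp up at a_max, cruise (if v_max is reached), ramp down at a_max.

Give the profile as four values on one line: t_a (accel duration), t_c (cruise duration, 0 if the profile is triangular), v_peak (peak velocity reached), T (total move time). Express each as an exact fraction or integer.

vₘ²/aₘ = (15/8)²/(15/4) = 15/16
135/32 ≥ 15/16 so v_max reached
t_a = (15/8)/(15/4) = 1/2; v_peak = 15/8
d_cruise = 135/32 − 15/16 = 105/32; t_c = (105/32)/(15/8) = 7/4
T = 2·1/2 + 7/4 = 11/4

t_a=1/2 t_c=7/4 v_peak=15/8 T=11/4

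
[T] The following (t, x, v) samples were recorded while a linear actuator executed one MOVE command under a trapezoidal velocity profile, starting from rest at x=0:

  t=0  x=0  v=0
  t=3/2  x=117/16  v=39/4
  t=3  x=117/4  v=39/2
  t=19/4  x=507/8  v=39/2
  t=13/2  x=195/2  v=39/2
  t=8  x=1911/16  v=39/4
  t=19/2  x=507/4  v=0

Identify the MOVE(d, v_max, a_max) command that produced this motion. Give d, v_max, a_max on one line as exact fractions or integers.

d=507/4 v_max=39/2 a_max=13/2

final state: t=19/2, x=507/4, v=0 → d = 507/4
a_max = (39/4−0)/(3/2−0) = 13/2
max v = 39/2 over t∈[3,13/2] → v_max = 39/2
check: 39/2·(3+7/2) = 507/4 ✓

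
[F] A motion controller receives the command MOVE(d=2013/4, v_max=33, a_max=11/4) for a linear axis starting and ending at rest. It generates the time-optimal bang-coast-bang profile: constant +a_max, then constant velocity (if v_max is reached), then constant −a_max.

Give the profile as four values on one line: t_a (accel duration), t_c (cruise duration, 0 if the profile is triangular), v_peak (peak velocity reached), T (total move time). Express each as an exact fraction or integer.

t_a=12 t_c=13/4 v_peak=33 T=109/4

vₘ²/aₘ = 33²/(11/4) = 396
2013/4 ≥ 396 ⇒ cruise phase
t_a = 33/(11/4) = 12; v_peak = 33
d_cruise = 2013/4 − 396 = 429/4; t_c = (429/4)/33 = 13/4
T = 2·12 + 13/4 = 109/4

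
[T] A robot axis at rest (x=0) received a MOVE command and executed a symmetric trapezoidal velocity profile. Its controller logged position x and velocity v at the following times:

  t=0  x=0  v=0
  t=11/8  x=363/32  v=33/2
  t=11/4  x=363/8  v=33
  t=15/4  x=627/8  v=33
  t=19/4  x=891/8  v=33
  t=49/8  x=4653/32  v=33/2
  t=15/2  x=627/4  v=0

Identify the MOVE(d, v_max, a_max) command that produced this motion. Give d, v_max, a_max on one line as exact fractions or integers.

final state: t=15/2, x=627/4, v=0 → d = 627/4
a_max = (33/2−0)/(11/8−0) = 12
max v = 33 over t∈[11/4,19/4] → v_max = 33
check: 33·(11/4+2) = 627/4 ✓

d=627/4 v_max=33 a_max=12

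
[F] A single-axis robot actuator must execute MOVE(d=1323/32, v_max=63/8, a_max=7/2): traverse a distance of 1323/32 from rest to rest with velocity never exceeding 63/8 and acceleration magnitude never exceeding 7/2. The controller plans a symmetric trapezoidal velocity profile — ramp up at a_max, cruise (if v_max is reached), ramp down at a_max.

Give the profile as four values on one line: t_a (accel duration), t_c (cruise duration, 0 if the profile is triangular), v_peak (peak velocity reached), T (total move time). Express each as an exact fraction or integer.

t_a=9/4 t_c=3 v_peak=63/8 T=15/2

(v_max)²/a_max = (63/8)²/(7/2) = 567/32
1323/32 ≥ 567/32 ⇒ cruise phase
t_a = (63/8)/(7/2) = 9/4; v_peak = 63/8
d_cruise = 1323/32 − 567/32 = 189/8; t_c = (189/8)/(63/8) = 3
T = 2·9/4 + 3 = 15/2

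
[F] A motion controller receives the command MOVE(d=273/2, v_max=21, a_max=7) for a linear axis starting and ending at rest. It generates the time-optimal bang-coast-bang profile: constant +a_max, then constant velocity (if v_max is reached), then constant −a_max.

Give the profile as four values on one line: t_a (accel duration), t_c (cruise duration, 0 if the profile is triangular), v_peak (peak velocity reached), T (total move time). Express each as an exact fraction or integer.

(v_max)²/a_max = 21²/7 = 63
273/2 ≥ 63 ⇒ cruise phase
t_a = 21/7 = 3; v_peak = 21
d_cruise = 273/2 − 63 = 147/2; t_c = (147/2)/21 = 7/2
T = 2·3 + 7/2 = 19/2

t_a=3 t_c=7/2 v_peak=21 T=19/2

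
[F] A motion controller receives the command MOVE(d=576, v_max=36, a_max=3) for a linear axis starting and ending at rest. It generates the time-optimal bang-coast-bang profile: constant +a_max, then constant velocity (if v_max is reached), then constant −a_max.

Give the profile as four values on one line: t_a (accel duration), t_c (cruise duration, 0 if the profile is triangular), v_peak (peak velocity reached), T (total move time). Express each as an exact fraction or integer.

t_a=12 t_c=4 v_peak=36 T=28

v_max²/a_max = 36²/3 = 432
576 ≥ 432 so v_max reached
t_a = 36/3 = 12; v_peak = 36
d_cruise = 576 − 432 = 144; t_c = 144/36 = 4
T = 2·12 + 4 = 28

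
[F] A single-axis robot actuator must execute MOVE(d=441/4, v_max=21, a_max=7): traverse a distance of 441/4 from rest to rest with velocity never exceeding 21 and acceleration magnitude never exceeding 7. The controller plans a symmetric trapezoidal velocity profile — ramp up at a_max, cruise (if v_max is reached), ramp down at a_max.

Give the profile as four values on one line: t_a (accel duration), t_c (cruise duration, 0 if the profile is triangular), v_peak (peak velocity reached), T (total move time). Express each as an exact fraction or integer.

t_a=3 t_c=9/4 v_peak=21 T=33/4

v_max²/a_max = 21²/7 = 63
441/4 ≥ 63 so v_max reached
t_a = 21/7 = 3; v_peak = 21
d_cruise = 441/4 − 63 = 189/4; t_c = (189/4)/21 = 9/4
T = 2·3 + 9/4 = 33/4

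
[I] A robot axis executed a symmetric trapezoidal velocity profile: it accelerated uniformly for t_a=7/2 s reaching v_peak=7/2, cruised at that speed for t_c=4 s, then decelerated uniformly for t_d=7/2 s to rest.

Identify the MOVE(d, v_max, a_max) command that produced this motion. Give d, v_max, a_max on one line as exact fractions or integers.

d=105/4 v_max=7/2 a_max=1

a_max = (7/2)/(7/2) = 1
d_a = ½·7/2·7/2 = 49/8; d_c = 7/2·4 = 14
d = 2·49/8 + 14 = 105/4
t_c = 4 > 0 → v_max = v_peak = 7/2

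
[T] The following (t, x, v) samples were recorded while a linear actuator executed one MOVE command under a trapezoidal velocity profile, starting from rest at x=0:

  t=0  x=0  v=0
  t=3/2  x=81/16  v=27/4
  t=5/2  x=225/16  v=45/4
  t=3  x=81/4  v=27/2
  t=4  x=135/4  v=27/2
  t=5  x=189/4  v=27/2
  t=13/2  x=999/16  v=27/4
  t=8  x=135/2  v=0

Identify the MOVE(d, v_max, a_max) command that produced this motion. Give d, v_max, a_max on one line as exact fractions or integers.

d=135/2 v_max=27/2 a_max=9/2

final state: t=8, x=135/2, v=0 → d = 135/2
a_max = (27/4−0)/(3/2−0) = 9/2
max v = 27/2 over t∈[3,5] → v_max = 27/2
check: 27/2·(3+2) = 135/2 ✓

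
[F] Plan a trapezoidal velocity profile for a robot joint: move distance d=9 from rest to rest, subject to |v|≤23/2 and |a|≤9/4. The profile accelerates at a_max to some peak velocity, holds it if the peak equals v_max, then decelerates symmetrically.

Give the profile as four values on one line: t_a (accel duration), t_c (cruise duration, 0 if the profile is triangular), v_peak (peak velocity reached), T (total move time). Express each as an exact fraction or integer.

t_a=2 t_c=0 v_peak=9/2 T=4

vₘ²/aₘ = (23/2)²/(9/4) = 529/9
9 < 529/9 so t_c = 0
v_peak = √(9·9/4) = √(81/4) = 9/2
t_a = (9/2)/(9/4) = 2; t_c = 0
T = 2·2 = 4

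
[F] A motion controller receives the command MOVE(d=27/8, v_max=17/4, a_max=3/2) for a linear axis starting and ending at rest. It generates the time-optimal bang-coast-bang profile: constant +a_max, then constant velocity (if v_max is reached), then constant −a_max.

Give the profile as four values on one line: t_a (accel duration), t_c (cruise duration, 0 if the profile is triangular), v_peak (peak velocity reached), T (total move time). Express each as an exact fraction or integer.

t_a=3/2 t_c=0 v_peak=9/4 T=3

(v_max)²/a_max = (17/4)²/(3/2) = 289/24
27/8 < 289/24 so t_c = 0
v_peak = √(27/8·3/2) = √(81/16) = 9/4
t_a = (9/4)/(3/2) = 3/2; t_c = 0
T = 2·3/2 = 3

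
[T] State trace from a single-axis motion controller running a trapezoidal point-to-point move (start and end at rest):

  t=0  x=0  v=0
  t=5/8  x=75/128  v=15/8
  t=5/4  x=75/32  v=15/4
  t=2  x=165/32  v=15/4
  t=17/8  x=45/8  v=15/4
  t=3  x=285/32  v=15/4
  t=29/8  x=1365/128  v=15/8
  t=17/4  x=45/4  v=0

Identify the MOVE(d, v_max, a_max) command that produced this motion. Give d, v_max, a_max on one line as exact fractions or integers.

final state: t=17/4, x=45/4, v=0 → d = 45/4
a_max = (15/8−0)/(5/8−0) = 3
max v = 15/4 over t∈[5/4,3] → v_max = 15/4
check: 15/4·(5/4+7/4) = 45/4 ✓

d=45/4 v_max=15/4 a_max=3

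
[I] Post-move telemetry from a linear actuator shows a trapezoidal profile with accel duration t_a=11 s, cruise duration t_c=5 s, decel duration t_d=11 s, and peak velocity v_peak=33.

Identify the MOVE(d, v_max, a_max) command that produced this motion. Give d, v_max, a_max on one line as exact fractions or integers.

d=528 v_max=33 a_max=3

a_max = 33/11 = 3
d_a = ½·33·11 = 363/2; d_c = 33·5 = 165
d = 2·363/2 + 165 = 528
t_c = 5 > 0 ⇒ limit active, v_max = 33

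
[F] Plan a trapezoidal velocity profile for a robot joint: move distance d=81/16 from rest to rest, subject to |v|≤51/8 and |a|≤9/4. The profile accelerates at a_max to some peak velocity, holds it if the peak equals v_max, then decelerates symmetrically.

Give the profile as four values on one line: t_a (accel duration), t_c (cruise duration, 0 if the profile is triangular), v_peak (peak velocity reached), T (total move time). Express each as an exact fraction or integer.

t_a=3/2 t_c=0 v_peak=27/8 T=3

(v_max)²/a_max = (51/8)²/(9/4) = 289/16
81/16 < 289/16 ⇒ no cruise
v_peak = √(81/16·9/4) = √(729/64) = 27/8
t_a = (27/8)/(9/4) = 3/2; t_c = 0
T = 2·3/2 = 3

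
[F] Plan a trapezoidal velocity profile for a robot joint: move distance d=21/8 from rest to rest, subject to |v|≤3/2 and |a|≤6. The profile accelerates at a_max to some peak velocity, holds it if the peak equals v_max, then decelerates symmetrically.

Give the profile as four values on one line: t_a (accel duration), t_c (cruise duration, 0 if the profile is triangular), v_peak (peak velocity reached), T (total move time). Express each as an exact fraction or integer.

t_a=1/4 t_c=3/2 v_peak=3/2 T=2

v_max²/a_max = (3/2)²/6 = 3/8
21/8 ≥ 3/8 → trapezoidal
t_a = (3/2)/6 = 1/4; v_peak = 3/2
d_cruise = 21/8 − 3/8 = 9/4; t_c = (9/4)/(3/2) = 3/2
T = 2·1/4 + 3/2 = 2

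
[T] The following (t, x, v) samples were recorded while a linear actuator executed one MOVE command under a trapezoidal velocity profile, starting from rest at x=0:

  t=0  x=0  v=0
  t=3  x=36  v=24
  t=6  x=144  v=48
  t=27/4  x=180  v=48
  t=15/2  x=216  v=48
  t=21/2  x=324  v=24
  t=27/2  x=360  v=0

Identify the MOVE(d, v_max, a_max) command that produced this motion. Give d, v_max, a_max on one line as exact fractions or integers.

final state: t=27/2, x=360, v=0 → d = 360
a_max = (24−0)/(3−0) = 8
max v = 48 over t∈[6,15/2] → v_max = 48
check: 48·(6+3/2) = 360 ✓

d=360 v_max=48 a_max=8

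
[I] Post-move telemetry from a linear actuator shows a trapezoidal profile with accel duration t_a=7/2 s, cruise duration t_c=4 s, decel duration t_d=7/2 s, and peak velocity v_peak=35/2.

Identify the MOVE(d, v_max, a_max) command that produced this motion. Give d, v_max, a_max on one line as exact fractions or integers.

a_max = (35/2)/(7/2) = 5
d_a = ½·35/2·7/2 = 245/8; d_c = 35/2·4 = 70
d = 2·245/8 + 70 = 525/4
t_c = 4 > 0 → v_max = v_peak = 35/2

d=525/4 v_max=35/2 a_max=5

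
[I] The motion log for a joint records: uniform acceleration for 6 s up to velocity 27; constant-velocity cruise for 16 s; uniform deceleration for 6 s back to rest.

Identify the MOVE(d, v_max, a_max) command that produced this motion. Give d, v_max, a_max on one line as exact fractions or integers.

a_max = 27/6 = 9/2
d_a = ½·27·6 = 81; d_c = 27·16 = 432
d = 2·81 + 432 = 594
t_c = 16 > 0 ⇒ limit active, v_max = 27

d=594 v_max=27 a_max=9/2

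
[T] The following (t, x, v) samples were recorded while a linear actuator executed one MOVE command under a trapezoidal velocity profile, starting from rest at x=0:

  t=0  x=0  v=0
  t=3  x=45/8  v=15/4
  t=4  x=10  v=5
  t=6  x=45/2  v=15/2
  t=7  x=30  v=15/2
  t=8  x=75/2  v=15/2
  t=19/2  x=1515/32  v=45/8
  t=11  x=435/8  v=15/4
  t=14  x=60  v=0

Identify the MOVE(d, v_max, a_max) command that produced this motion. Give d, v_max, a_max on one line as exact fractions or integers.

final state: t=14, x=60, v=0 → d = 60
a_max = (15/4−0)/(3−0) = 5/4
max v = 15/2 over t∈[6,8] → v_max = 15/2
check: 15/2·(6+2) = 60 ✓

d=60 v_max=15/2 a_max=5/4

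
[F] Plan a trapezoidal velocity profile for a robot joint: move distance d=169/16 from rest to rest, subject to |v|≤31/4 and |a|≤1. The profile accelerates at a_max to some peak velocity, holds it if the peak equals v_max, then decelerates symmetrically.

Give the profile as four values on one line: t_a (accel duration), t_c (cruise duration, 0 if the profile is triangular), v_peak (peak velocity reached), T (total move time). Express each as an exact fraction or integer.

t_a=13/4 t_c=0 v_peak=13/4 T=13/2

(v_max)²/a_max = (31/4)²/1 = 961/16
169/16 < 961/16 ⇒ no cruise
v_peak = √(169/16·1) = √(169/16) = 13/4
t_a = (13/4)/1 = 13/4; t_c = 0
T = 2·13/4 = 13/2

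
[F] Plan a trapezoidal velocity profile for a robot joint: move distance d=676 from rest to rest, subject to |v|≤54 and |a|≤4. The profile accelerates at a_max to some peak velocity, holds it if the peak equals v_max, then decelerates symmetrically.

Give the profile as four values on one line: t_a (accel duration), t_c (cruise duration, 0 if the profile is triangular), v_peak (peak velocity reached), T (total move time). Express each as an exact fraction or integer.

t_a=13 t_c=0 v_peak=52 T=26

vₘ²/aₘ = 54²/4 = 729
676 < 729 ⇒ no cruise
v_peak = √(676·4) = √2704 = 52
t_a = 52/4 = 13; t_c = 0
T = 2·13 = 26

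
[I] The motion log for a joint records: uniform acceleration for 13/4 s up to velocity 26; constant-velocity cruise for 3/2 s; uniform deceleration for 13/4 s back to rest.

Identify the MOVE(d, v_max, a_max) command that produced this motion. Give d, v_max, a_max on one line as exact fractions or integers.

a_max = 26/(13/4) = 8
d_a = ½·26·13/4 = 169/4; d_c = 26·3/2 = 39
d = 2·169/4 + 39 = 247/2
t_c = 3/2 > 0 ⇒ limit active, v_max = 26

d=247/2 v_max=26 a_max=8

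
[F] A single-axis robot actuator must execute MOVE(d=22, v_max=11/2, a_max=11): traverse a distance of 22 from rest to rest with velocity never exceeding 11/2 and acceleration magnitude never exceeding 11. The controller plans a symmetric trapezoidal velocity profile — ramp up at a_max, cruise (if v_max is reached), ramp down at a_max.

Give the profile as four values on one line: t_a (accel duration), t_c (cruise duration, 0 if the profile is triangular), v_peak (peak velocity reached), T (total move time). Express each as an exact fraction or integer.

t_a=1/2 t_c=7/2 v_peak=11/2 T=9/2

v_max²/a_max = (11/2)²/11 = 11/4
22 ≥ 11/4 → trapezoidal
t_a = (11/2)/11 = 1/2; v_peak = 11/2
d_cruise = 22 − 11/4 = 77/4; t_c = (77/4)/(11/2) = 7/2
T = 2·1/2 + 7/2 = 9/2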